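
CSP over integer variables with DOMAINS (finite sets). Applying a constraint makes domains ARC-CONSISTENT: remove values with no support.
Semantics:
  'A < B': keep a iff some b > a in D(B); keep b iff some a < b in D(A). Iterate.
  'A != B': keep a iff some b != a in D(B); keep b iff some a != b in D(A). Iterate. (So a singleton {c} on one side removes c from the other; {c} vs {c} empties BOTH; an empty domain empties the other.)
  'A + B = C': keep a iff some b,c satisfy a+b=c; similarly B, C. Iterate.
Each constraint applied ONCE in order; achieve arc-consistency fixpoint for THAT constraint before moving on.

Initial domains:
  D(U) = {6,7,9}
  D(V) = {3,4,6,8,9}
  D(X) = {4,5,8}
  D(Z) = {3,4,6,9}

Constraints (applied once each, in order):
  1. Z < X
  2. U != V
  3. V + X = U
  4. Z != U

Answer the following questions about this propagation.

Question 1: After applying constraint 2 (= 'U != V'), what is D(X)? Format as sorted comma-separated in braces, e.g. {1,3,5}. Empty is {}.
Constraint 1 (Z < X) on D(Z)={3,4,6,9} D(X)={4,5,8}: Z {3,4,6,9}->{3,4,6}
Constraint 2 (U != V) on D(U)={6,7,9} D(V)={3,4,6,8,9}: no change
So after constraint 2: D(X) = {4,5,8}

Answer: {4,5,8}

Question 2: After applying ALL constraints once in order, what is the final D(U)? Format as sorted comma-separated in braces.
Answer: {7,9}

Derivation:
Constraint 1 (Z < X) on D(Z)={3,4,6,9} D(X)={4,5,8}: Z {3,4,6,9}->{3,4,6}
Constraint 2 (U != V) on D(U)={6,7,9} D(V)={3,4,6,8,9}: no change
Constraint 3 (V + X = U) on D(V)={3,4,6,8,9} D(X)={4,5,8} D(U)={6,7,9}: V {3,4,6,8,9}->{3,4}; X {4,5,8}->{4,5}; U {6,7,9}->{7,9}
Constraint 4 (Z != U) on D(Z)={3,4,6} D(U)={7,9}: no change
So after all 4 constraints: D(U) = {7,9}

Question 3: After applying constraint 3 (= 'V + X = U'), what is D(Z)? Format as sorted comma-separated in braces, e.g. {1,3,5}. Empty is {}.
Answer: {3,4,6}

Derivation:
Constraint 1 (Z < X) on D(Z)={3,4,6,9} D(X)={4,5,8}: Z {3,4,6,9}->{3,4,6}
Constraint 2 (U != V) on D(U)={6,7,9} D(V)={3,4,6,8,9}: no change
Constraint 3 (V + X = U) on D(V)={3,4,6,8,9} D(X)={4,5,8} D(U)={6,7,9}: V {3,4,6,8,9}->{3,4}; X {4,5,8}->{4,5}; U {6,7,9}->{7,9}
So after constraint 3: D(Z) = {3,4,6}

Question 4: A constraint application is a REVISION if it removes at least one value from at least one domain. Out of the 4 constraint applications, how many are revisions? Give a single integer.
Constraint 1 (Z < X) on D(Z)={3,4,6,9} D(X)={4,5,8}: Z {3,4,6,9}->{3,4,6} => REVISION
Constraint 2 (U != V) on D(U)={6,7,9} D(V)={3,4,6,8,9}: no change => not a revision
Constraint 3 (V + X = U) on D(V)={3,4,6,8,9} D(X)={4,5,8} D(U)={6,7,9}: V {3,4,6,8,9}->{3,4}; X {4,5,8}->{4,5}; U {6,7,9}->{7,9} => REVISION
Constraint 4 (Z != U) on D(Z)={3,4,6} D(U)={7,9}: no change => not a revision
Total revisions = 2

Answer: 2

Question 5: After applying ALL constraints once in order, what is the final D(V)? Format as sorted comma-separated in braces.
Answer: {3,4}

Derivation:
Constraint 1 (Z < X) on D(Z)={3,4,6,9} D(X)={4,5,8}: Z {3,4,6,9}->{3,4,6}
Constraint 2 (U != V) on D(U)={6,7,9} D(V)={3,4,6,8,9}: no change
Constraint 3 (V + X = U) on D(V)={3,4,6,8,9} D(X)={4,5,8} D(U)={6,7,9}: V {3,4,6,8,9}->{3,4}; X {4,5,8}->{4,5}; U {6,7,9}->{7,9}
Constraint 4 (Z != U) on D(Z)={3,4,6} D(U)={7,9}: no change
So after all 4 constraints: D(V) = {3,4}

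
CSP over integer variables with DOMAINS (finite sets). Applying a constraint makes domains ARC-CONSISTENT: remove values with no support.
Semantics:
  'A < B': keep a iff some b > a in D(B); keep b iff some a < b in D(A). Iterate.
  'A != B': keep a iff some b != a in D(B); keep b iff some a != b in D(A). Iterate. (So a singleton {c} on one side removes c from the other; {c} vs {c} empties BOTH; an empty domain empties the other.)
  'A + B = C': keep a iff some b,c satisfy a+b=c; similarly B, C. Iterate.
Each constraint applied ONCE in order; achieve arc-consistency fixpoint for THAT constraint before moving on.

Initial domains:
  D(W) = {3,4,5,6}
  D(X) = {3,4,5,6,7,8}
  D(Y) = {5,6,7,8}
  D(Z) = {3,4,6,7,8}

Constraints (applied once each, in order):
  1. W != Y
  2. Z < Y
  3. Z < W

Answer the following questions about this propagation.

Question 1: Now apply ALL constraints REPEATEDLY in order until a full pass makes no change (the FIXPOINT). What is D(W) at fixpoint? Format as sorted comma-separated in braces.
Answer: {4,5,6}

Derivation:
pass 0 (initial): D(W)={3,4,5,6}
pass 1: W {3,4,5,6}->{4,5,6}; Z {3,4,6,7,8}->{3,4}
pass 2: no change
Fixpoint after 2 passes: D(W) = {4,5,6}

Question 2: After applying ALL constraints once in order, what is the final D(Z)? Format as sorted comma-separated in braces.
Answer: {3,4}

Derivation:
Constraint 1 (W != Y) on D(W)={3,4,5,6} D(Y)={5,6,7,8}: no change
Constraint 2 (Z < Y) on D(Z)={3,4,6,7,8} D(Y)={5,6,7,8}: Z {3,4,6,7,8}->{3,4,6,7}
Constraint 3 (Z < W) on D(Z)={3,4,6,7} D(W)={3,4,5,6}: Z {3,4,6,7}->{3,4}; W {3,4,5,6}->{4,5,6}
So after all 3 constraints: D(Z) = {3,4}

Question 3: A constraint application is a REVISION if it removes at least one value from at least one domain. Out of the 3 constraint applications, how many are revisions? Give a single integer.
Answer: 2

Derivation:
Constraint 1 (W != Y) on D(W)={3,4,5,6} D(Y)={5,6,7,8}: no change => not a revision
Constraint 2 (Z < Y) on D(Z)={3,4,6,7,8} D(Y)={5,6,7,8}: Z {3,4,6,7,8}->{3,4,6,7} => REVISION
Constraint 3 (Z < W) on D(Z)={3,4,6,7} D(W)={3,4,5,6}: Z {3,4,6,7}->{3,4}; W {3,4,5,6}->{4,5,6} => REVISION
Total revisions = 2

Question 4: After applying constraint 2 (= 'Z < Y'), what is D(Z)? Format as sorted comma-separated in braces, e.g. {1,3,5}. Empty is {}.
Answer: {3,4,6,7}

Derivation:
Constraint 1 (W != Y) on D(W)={3,4,5,6} D(Y)={5,6,7,8}: no change
Constraint 2 (Z < Y) on D(Z)={3,4,6,7,8} D(Y)={5,6,7,8}: Z {3,4,6,7,8}->{3,4,6,7}
So after constraint 2: D(Z) = {3,4,6,7}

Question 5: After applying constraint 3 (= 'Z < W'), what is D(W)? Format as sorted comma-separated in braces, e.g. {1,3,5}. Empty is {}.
Constraint 1 (W != Y) on D(W)={3,4,5,6} D(Y)={5,6,7,8}: no change
Constraint 2 (Z < Y) on D(Z)={3,4,6,7,8} D(Y)={5,6,7,8}: Z {3,4,6,7,8}->{3,4,6,7}
Constraint 3 (Z < W) on D(Z)={3,4,6,7} D(W)={3,4,5,6}: Z {3,4,6,7}->{3,4}; W {3,4,5,6}->{4,5,6}
So after constraint 3: D(W) = {4,5,6}

Answer: {4,5,6}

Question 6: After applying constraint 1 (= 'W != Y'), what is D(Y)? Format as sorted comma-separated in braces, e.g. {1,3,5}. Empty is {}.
Constraint 1 (W != Y) on D(W)={3,4,5,6} D(Y)={5,6,7,8}: no change
So after constraint 1: D(Y) = {5,6,7,8}

Answer: {5,6,7,8}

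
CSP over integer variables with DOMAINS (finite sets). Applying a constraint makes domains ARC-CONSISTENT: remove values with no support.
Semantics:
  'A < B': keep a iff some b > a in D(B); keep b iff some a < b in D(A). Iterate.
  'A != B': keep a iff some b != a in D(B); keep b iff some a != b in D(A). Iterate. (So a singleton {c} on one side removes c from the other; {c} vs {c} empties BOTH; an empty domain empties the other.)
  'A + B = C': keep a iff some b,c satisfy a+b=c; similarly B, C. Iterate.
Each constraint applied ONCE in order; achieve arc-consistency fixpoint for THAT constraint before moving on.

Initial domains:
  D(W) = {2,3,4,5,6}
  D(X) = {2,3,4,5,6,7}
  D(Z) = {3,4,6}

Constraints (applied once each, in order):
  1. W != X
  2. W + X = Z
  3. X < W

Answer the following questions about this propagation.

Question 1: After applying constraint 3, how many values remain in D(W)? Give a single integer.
Answer: 2

Derivation:
Constraint 1 (W != X) on D(W)={2,3,4,5,6} D(X)={2,3,4,5,6,7}: no change
Constraint 2 (W + X = Z) on D(W)={2,3,4,5,6} D(X)={2,3,4,5,6,7} D(Z)={3,4,6}: W {2,3,4,5,6}->{2,3,4}; X {2,3,4,5,6,7}->{2,3,4}; Z {3,4,6}->{4,6}
Constraint 3 (X < W) on D(X)={2,3,4} D(W)={2,3,4}: X {2,3,4}->{2,3}; W {2,3,4}->{3,4}
So after constraint 3: D(W)={3,4}, size = 2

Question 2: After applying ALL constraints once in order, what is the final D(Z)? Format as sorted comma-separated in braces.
Answer: {4,6}

Derivation:
Constraint 1 (W != X) on D(W)={2,3,4,5,6} D(X)={2,3,4,5,6,7}: no change
Constraint 2 (W + X = Z) on D(W)={2,3,4,5,6} D(X)={2,3,4,5,6,7} D(Z)={3,4,6}: W {2,3,4,5,6}->{2,3,4}; X {2,3,4,5,6,7}->{2,3,4}; Z {3,4,6}->{4,6}
Constraint 3 (X < W) on D(X)={2,3,4} D(W)={2,3,4}: X {2,3,4}->{2,3}; W {2,3,4}->{3,4}
So after all 3 constraints: D(Z) = {4,6}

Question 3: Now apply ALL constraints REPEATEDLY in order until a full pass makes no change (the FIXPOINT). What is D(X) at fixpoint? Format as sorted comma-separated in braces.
pass 0 (initial): D(X)={2,3,4,5,6,7}
pass 1: W {2,3,4,5,6}->{3,4}; X {2,3,4,5,6,7}->{2,3}; Z {3,4,6}->{4,6}
pass 2: Z {4,6}->{6}
pass 3: no change
Fixpoint after 3 passes: D(X) = {2,3}

Answer: {2,3}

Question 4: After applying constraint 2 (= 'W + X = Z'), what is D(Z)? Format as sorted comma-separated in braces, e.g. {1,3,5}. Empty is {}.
Answer: {4,6}

Derivation:
Constraint 1 (W != X) on D(W)={2,3,4,5,6} D(X)={2,3,4,5,6,7}: no change
Constraint 2 (W + X = Z) on D(W)={2,3,4,5,6} D(X)={2,3,4,5,6,7} D(Z)={3,4,6}: W {2,3,4,5,6}->{2,3,4}; X {2,3,4,5,6,7}->{2,3,4}; Z {3,4,6}->{4,6}
So after constraint 2: D(Z) = {4,6}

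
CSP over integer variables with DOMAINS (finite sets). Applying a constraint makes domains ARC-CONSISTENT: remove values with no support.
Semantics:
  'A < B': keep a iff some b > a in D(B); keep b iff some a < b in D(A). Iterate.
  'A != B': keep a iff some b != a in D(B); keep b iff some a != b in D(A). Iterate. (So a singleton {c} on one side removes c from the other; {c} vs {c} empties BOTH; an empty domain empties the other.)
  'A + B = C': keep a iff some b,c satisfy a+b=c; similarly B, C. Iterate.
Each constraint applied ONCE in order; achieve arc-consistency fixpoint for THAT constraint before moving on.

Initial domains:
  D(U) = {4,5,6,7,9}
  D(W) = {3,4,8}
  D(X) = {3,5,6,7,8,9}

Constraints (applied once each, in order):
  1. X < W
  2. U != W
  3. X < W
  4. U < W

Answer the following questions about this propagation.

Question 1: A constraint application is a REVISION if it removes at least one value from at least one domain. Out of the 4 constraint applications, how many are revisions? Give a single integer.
Answer: 2

Derivation:
Constraint 1 (X < W) on D(X)={3,5,6,7,8,9} D(W)={3,4,8}: X {3,5,6,7,8,9}->{3,5,6,7}; W {3,4,8}->{4,8} => REVISION
Constraint 2 (U != W) on D(U)={4,5,6,7,9} D(W)={4,8}: no change => not a revision
Constraint 3 (X < W) on D(X)={3,5,6,7} D(W)={4,8}: no change => not a revision
Constraint 4 (U < W) on D(U)={4,5,6,7,9} D(W)={4,8}: U {4,5,6,7,9}->{4,5,6,7}; W {4,8}->{8} => REVISION
Total revisions = 2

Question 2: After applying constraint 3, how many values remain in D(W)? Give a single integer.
Constraint 1 (X < W) on D(X)={3,5,6,7,8,9} D(W)={3,4,8}: X {3,5,6,7,8,9}->{3,5,6,7}; W {3,4,8}->{4,8}
Constraint 2 (U != W) on D(U)={4,5,6,7,9} D(W)={4,8}: no change
Constraint 3 (X < W) on D(X)={3,5,6,7} D(W)={4,8}: no change
So after constraint 3: D(W)={4,8}, size = 2

Answer: 2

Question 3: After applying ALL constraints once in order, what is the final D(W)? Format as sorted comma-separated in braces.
Constraint 1 (X < W) on D(X)={3,5,6,7,8,9} D(W)={3,4,8}: X {3,5,6,7,8,9}->{3,5,6,7}; W {3,4,8}->{4,8}
Constraint 2 (U != W) on D(U)={4,5,6,7,9} D(W)={4,8}: no change
Constraint 3 (X < W) on D(X)={3,5,6,7} D(W)={4,8}: no change
Constraint 4 (U < W) on D(U)={4,5,6,7,9} D(W)={4,8}: U {4,5,6,7,9}->{4,5,6,7}; W {4,8}->{8}
So after all 4 constraints: D(W) = {8}

Answer: {8}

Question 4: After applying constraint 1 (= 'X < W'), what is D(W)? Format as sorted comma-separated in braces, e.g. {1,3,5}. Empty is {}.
Constraint 1 (X < W) on D(X)={3,5,6,7,8,9} D(W)={3,4,8}: X {3,5,6,7,8,9}->{3,5,6,7}; W {3,4,8}->{4,8}
So after constraint 1: D(W) = {4,8}

Answer: {4,8}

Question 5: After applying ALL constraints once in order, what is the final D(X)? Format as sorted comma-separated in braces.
Constraint 1 (X < W) on D(X)={3,5,6,7,8,9} D(W)={3,4,8}: X {3,5,6,7,8,9}->{3,5,6,7}; W {3,4,8}->{4,8}
Constraint 2 (U != W) on D(U)={4,5,6,7,9} D(W)={4,8}: no change
Constraint 3 (X < W) on D(X)={3,5,6,7} D(W)={4,8}: no change
Constraint 4 (U < W) on D(U)={4,5,6,7,9} D(W)={4,8}: U {4,5,6,7,9}->{4,5,6,7}; W {4,8}->{8}
So after all 4 constraints: D(X) = {3,5,6,7}

Answer: {3,5,6,7}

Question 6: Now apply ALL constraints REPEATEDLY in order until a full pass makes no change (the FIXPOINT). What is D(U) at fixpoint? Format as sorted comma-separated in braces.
Answer: {4,5,6,7}

Derivation:
pass 0 (initial): D(U)={4,5,6,7,9}
pass 1: U {4,5,6,7,9}->{4,5,6,7}; W {3,4,8}->{8}; X {3,5,6,7,8,9}->{3,5,6,7}
pass 2: no change
Fixpoint after 2 passes: D(U) = {4,5,6,7}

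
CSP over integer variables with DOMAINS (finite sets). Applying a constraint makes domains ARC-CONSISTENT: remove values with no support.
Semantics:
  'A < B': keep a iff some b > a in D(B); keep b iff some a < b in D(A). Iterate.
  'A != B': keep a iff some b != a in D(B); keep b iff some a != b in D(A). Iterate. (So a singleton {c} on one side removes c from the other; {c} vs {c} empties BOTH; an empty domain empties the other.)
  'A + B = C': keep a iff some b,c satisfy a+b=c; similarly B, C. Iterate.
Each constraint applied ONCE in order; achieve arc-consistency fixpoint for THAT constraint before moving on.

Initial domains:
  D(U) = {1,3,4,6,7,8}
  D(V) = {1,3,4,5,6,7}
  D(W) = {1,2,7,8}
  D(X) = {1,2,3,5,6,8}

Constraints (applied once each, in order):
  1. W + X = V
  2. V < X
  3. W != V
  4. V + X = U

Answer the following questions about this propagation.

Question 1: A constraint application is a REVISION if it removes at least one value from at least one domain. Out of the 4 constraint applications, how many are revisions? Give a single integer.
Constraint 1 (W + X = V) on D(W)={1,2,7,8} D(X)={1,2,3,5,6,8} D(V)={1,3,4,5,6,7}: W {1,2,7,8}->{1,2}; X {1,2,3,5,6,8}->{1,2,3,5,6}; V {1,3,4,5,6,7}->{3,4,5,6,7} => REVISION
Constraint 2 (V < X) on D(V)={3,4,5,6,7} D(X)={1,2,3,5,6}: V {3,4,5,6,7}->{3,4,5}; X {1,2,3,5,6}->{5,6} => REVISION
Constraint 3 (W != V) on D(W)={1,2} D(V)={3,4,5}: no change => not a revision
Constraint 4 (V + X = U) on D(V)={3,4,5} D(X)={5,6} D(U)={1,3,4,6,7,8}: V {3,4,5}->{3}; X {5,6}->{5}; U {1,3,4,6,7,8}->{8} => REVISION
Total revisions = 3

Answer: 3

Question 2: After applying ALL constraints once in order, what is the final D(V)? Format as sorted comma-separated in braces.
Answer: {3}

Derivation:
Constraint 1 (W + X = V) on D(W)={1,2,7,8} D(X)={1,2,3,5,6,8} D(V)={1,3,4,5,6,7}: W {1,2,7,8}->{1,2}; X {1,2,3,5,6,8}->{1,2,3,5,6}; V {1,3,4,5,6,7}->{3,4,5,6,7}
Constraint 2 (V < X) on D(V)={3,4,5,6,7} D(X)={1,2,3,5,6}: V {3,4,5,6,7}->{3,4,5}; X {1,2,3,5,6}->{5,6}
Constraint 3 (W != V) on D(W)={1,2} D(V)={3,4,5}: no change
Constraint 4 (V + X = U) on D(V)={3,4,5} D(X)={5,6} D(U)={1,3,4,6,7,8}: V {3,4,5}->{3}; X {5,6}->{5}; U {1,3,4,6,7,8}->{8}
So after all 4 constraints: D(V) = {3}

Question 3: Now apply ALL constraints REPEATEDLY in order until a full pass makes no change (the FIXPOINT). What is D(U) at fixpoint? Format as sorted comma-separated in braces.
pass 0 (initial): D(U)={1,3,4,6,7,8}
pass 1: U {1,3,4,6,7,8}->{8}; V {1,3,4,5,6,7}->{3}; W {1,2,7,8}->{1,2}; X {1,2,3,5,6,8}->{5}
pass 2: U {8}->{}; V {3}->{}; W {1,2}->{}; X {5}->{}
pass 3: no change
Fixpoint after 3 passes: D(U) = {}

Answer: {}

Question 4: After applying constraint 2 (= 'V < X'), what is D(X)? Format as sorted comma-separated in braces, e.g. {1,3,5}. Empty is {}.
Constraint 1 (W + X = V) on D(W)={1,2,7,8} D(X)={1,2,3,5,6,8} D(V)={1,3,4,5,6,7}: W {1,2,7,8}->{1,2}; X {1,2,3,5,6,8}->{1,2,3,5,6}; V {1,3,4,5,6,7}->{3,4,5,6,7}
Constraint 2 (V < X) on D(V)={3,4,5,6,7} D(X)={1,2,3,5,6}: V {3,4,5,6,7}->{3,4,5}; X {1,2,3,5,6}->{5,6}
So after constraint 2: D(X) = {5,6}

Answer: {5,6}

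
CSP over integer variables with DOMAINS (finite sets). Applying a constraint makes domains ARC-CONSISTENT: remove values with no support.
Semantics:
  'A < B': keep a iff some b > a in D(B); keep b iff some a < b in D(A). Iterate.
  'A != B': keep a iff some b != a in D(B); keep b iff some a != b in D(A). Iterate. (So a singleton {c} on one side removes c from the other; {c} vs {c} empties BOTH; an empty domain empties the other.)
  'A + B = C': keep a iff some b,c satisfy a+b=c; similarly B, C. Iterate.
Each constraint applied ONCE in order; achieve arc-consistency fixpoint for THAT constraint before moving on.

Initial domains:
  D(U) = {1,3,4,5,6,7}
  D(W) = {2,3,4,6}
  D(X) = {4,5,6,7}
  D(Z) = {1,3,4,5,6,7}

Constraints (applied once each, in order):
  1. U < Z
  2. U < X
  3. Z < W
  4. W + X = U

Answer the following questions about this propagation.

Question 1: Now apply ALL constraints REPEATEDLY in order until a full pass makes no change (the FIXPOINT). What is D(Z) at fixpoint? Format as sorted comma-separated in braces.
pass 0 (initial): D(Z)={1,3,4,5,6,7}
pass 1: U {1,3,4,5,6,7}->{}; W {2,3,4,6}->{}; X {4,5,6,7}->{}; Z {1,3,4,5,6,7}->{3,4,5}
pass 2: Z {3,4,5}->{}
pass 3: no change
Fixpoint after 3 passes: D(Z) = {}

Answer: {}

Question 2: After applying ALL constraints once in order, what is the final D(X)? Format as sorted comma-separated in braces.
Constraint 1 (U < Z) on D(U)={1,3,4,5,6,7} D(Z)={1,3,4,5,6,7}: U {1,3,4,5,6,7}->{1,3,4,5,6}; Z {1,3,4,5,6,7}->{3,4,5,6,7}
Constraint 2 (U < X) on D(U)={1,3,4,5,6} D(X)={4,5,6,7}: no change
Constraint 3 (Z < W) on D(Z)={3,4,5,6,7} D(W)={2,3,4,6}: Z {3,4,5,6,7}->{3,4,5}; W {2,3,4,6}->{4,6}
Constraint 4 (W + X = U) on D(W)={4,6} D(X)={4,5,6,7} D(U)={1,3,4,5,6}: W {4,6}->{}; X {4,5,6,7}->{}; U {1,3,4,5,6}->{}
So after all 4 constraints: D(X) = {}

Answer: {}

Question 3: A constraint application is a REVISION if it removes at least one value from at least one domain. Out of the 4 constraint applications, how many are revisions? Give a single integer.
Answer: 3

Derivation:
Constraint 1 (U < Z) on D(U)={1,3,4,5,6,7} D(Z)={1,3,4,5,6,7}: U {1,3,4,5,6,7}->{1,3,4,5,6}; Z {1,3,4,5,6,7}->{3,4,5,6,7} => REVISION
Constraint 2 (U < X) on D(U)={1,3,4,5,6} D(X)={4,5,6,7}: no change => not a revision
Constraint 3 (Z < W) on D(Z)={3,4,5,6,7} D(W)={2,3,4,6}: Z {3,4,5,6,7}->{3,4,5}; W {2,3,4,6}->{4,6} => REVISION
Constraint 4 (W + X = U) on D(W)={4,6} D(X)={4,5,6,7} D(U)={1,3,4,5,6}: W {4,6}->{}; X {4,5,6,7}->{}; U {1,3,4,5,6}->{} => REVISION
Total revisions = 3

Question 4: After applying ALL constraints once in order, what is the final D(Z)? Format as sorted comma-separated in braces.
Answer: {3,4,5}

Derivation:
Constraint 1 (U < Z) on D(U)={1,3,4,5,6,7} D(Z)={1,3,4,5,6,7}: U {1,3,4,5,6,7}->{1,3,4,5,6}; Z {1,3,4,5,6,7}->{3,4,5,6,7}
Constraint 2 (U < X) on D(U)={1,3,4,5,6} D(X)={4,5,6,7}: no change
Constraint 3 (Z < W) on D(Z)={3,4,5,6,7} D(W)={2,3,4,6}: Z {3,4,5,6,7}->{3,4,5}; W {2,3,4,6}->{4,6}
Constraint 4 (W + X = U) on D(W)={4,6} D(X)={4,5,6,7} D(U)={1,3,4,5,6}: W {4,6}->{}; X {4,5,6,7}->{}; U {1,3,4,5,6}->{}
So after all 4 constraints: D(Z) = {3,4,5}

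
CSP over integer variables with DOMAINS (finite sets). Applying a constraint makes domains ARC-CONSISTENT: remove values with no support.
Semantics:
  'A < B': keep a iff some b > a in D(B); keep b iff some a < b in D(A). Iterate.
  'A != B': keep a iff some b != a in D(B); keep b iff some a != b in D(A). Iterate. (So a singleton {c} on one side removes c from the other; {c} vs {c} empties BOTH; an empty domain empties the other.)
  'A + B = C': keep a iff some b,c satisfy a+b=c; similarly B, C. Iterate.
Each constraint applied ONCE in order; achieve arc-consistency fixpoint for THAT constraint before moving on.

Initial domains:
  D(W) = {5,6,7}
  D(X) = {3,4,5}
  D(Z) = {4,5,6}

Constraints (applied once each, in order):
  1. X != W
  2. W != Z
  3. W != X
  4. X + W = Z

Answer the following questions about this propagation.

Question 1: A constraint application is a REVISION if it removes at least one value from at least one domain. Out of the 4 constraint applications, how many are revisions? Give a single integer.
Constraint 1 (X != W) on D(X)={3,4,5} D(W)={5,6,7}: no change => not a revision
Constraint 2 (W != Z) on D(W)={5,6,7} D(Z)={4,5,6}: no change => not a revision
Constraint 3 (W != X) on D(W)={5,6,7} D(X)={3,4,5}: no change => not a revision
Constraint 4 (X + W = Z) on D(X)={3,4,5} D(W)={5,6,7} D(Z)={4,5,6}: X {3,4,5}->{}; W {5,6,7}->{}; Z {4,5,6}->{} => REVISION
Total revisions = 1

Answer: 1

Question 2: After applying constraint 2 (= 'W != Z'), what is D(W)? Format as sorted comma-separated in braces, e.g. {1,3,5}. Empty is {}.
Answer: {5,6,7}

Derivation:
Constraint 1 (X != W) on D(X)={3,4,5} D(W)={5,6,7}: no change
Constraint 2 (W != Z) on D(W)={5,6,7} D(Z)={4,5,6}: no change
So after constraint 2: D(W) = {5,6,7}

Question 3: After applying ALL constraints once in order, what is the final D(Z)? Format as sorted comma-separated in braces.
Answer: {}

Derivation:
Constraint 1 (X != W) on D(X)={3,4,5} D(W)={5,6,7}: no change
Constraint 2 (W != Z) on D(W)={5,6,7} D(Z)={4,5,6}: no change
Constraint 3 (W != X) on D(W)={5,6,7} D(X)={3,4,5}: no change
Constraint 4 (X + W = Z) on D(X)={3,4,5} D(W)={5,6,7} D(Z)={4,5,6}: X {3,4,5}->{}; W {5,6,7}->{}; Z {4,5,6}->{}
So after all 4 constraints: D(Z) = {}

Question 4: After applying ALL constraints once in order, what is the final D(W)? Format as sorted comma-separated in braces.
Answer: {}

Derivation:
Constraint 1 (X != W) on D(X)={3,4,5} D(W)={5,6,7}: no change
Constraint 2 (W != Z) on D(W)={5,6,7} D(Z)={4,5,6}: no change
Constraint 3 (W != X) on D(W)={5,6,7} D(X)={3,4,5}: no change
Constraint 4 (X + W = Z) on D(X)={3,4,5} D(W)={5,6,7} D(Z)={4,5,6}: X {3,4,5}->{}; W {5,6,7}->{}; Z {4,5,6}->{}
So after all 4 constraints: D(W) = {}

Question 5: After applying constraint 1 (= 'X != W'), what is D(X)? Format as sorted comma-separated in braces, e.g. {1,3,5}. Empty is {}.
Answer: {3,4,5}

Derivation:
Constraint 1 (X != W) on D(X)={3,4,5} D(W)={5,6,7}: no change
So after constraint 1: D(X) = {3,4,5}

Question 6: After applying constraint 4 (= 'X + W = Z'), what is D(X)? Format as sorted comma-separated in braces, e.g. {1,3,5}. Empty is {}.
Answer: {}

Derivation:
Constraint 1 (X != W) on D(X)={3,4,5} D(W)={5,6,7}: no change
Constraint 2 (W != Z) on D(W)={5,6,7} D(Z)={4,5,6}: no change
Constraint 3 (W != X) on D(W)={5,6,7} D(X)={3,4,5}: no change
Constraint 4 (X + W = Z) on D(X)={3,4,5} D(W)={5,6,7} D(Z)={4,5,6}: X {3,4,5}->{}; W {5,6,7}->{}; Z {4,5,6}->{}
So after constraint 4: D(X) = {}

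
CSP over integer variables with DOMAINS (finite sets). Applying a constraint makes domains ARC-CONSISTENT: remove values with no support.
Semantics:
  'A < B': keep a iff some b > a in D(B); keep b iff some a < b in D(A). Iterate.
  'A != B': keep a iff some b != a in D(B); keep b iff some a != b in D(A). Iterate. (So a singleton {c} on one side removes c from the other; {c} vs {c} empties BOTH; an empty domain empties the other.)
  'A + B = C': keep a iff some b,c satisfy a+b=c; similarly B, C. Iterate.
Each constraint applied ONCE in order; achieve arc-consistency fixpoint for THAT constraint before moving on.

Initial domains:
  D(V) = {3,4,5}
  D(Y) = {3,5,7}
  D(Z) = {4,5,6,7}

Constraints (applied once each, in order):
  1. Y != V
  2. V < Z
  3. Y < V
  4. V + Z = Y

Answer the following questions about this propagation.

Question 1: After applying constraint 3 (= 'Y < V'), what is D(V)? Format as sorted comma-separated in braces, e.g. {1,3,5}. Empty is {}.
Constraint 1 (Y != V) on D(Y)={3,5,7} D(V)={3,4,5}: no change
Constraint 2 (V < Z) on D(V)={3,4,5} D(Z)={4,5,6,7}: no change
Constraint 3 (Y < V) on D(Y)={3,5,7} D(V)={3,4,5}: Y {3,5,7}->{3}; V {3,4,5}->{4,5}
So after constraint 3: D(V) = {4,5}

Answer: {4,5}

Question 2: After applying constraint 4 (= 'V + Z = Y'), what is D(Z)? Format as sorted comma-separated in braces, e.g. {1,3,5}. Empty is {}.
Answer: {}

Derivation:
Constraint 1 (Y != V) on D(Y)={3,5,7} D(V)={3,4,5}: no change
Constraint 2 (V < Z) on D(V)={3,4,5} D(Z)={4,5,6,7}: no change
Constraint 3 (Y < V) on D(Y)={3,5,7} D(V)={3,4,5}: Y {3,5,7}->{3}; V {3,4,5}->{4,5}
Constraint 4 (V + Z = Y) on D(V)={4,5} D(Z)={4,5,6,7} D(Y)={3}: V {4,5}->{}; Z {4,5,6,7}->{}; Y {3}->{}
So after constraint 4: D(Z) = {}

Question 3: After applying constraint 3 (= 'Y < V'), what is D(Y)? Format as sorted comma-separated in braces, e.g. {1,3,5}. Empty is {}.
Constraint 1 (Y != V) on D(Y)={3,5,7} D(V)={3,4,5}: no change
Constraint 2 (V < Z) on D(V)={3,4,5} D(Z)={4,5,6,7}: no change
Constraint 3 (Y < V) on D(Y)={3,5,7} D(V)={3,4,5}: Y {3,5,7}->{3}; V {3,4,5}->{4,5}
So after constraint 3: D(Y) = {3}

Answer: {3}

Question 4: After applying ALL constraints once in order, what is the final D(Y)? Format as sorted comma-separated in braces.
Answer: {}

Derivation:
Constraint 1 (Y != V) on D(Y)={3,5,7} D(V)={3,4,5}: no change
Constraint 2 (V < Z) on D(V)={3,4,5} D(Z)={4,5,6,7}: no change
Constraint 3 (Y < V) on D(Y)={3,5,7} D(V)={3,4,5}: Y {3,5,7}->{3}; V {3,4,5}->{4,5}
Constraint 4 (V + Z = Y) on D(V)={4,5} D(Z)={4,5,6,7} D(Y)={3}: V {4,5}->{}; Z {4,5,6,7}->{}; Y {3}->{}
So after all 4 constraints: D(Y) = {}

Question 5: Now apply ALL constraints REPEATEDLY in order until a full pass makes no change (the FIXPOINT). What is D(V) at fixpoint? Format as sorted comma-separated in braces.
Answer: {}

Derivation:
pass 0 (initial): D(V)={3,4,5}
pass 1: V {3,4,5}->{}; Y {3,5,7}->{}; Z {4,5,6,7}->{}
pass 2: no change
Fixpoint after 2 passes: D(V) = {}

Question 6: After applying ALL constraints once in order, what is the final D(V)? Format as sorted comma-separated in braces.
Answer: {}

Derivation:
Constraint 1 (Y != V) on D(Y)={3,5,7} D(V)={3,4,5}: no change
Constraint 2 (V < Z) on D(V)={3,4,5} D(Z)={4,5,6,7}: no change
Constraint 3 (Y < V) on D(Y)={3,5,7} D(V)={3,4,5}: Y {3,5,7}->{3}; V {3,4,5}->{4,5}
Constraint 4 (V + Z = Y) on D(V)={4,5} D(Z)={4,5,6,7} D(Y)={3}: V {4,5}->{}; Z {4,5,6,7}->{}; Y {3}->{}
So after all 4 constraints: D(V) = {}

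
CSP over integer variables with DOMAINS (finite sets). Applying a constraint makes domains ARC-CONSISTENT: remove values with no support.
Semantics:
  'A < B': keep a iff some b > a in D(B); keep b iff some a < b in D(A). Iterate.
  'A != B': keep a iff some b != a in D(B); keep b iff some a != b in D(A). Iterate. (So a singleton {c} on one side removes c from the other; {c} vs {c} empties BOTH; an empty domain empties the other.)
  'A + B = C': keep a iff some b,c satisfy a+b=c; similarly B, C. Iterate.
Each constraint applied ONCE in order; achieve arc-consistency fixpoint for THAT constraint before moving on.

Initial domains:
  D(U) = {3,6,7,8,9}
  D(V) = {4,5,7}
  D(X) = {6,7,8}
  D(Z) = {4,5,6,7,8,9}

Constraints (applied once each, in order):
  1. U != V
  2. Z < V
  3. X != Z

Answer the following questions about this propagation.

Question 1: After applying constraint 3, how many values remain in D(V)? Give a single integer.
Answer: 2

Derivation:
Constraint 1 (U != V) on D(U)={3,6,7,8,9} D(V)={4,5,7}: no change
Constraint 2 (Z < V) on D(Z)={4,5,6,7,8,9} D(V)={4,5,7}: Z {4,5,6,7,8,9}->{4,5,6}; V {4,5,7}->{5,7}
Constraint 3 (X != Z) on D(X)={6,7,8} D(Z)={4,5,6}: no change
So after constraint 3: D(V)={5,7}, size = 2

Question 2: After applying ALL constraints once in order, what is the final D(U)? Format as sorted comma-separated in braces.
Answer: {3,6,7,8,9}

Derivation:
Constraint 1 (U != V) on D(U)={3,6,7,8,9} D(V)={4,5,7}: no change
Constraint 2 (Z < V) on D(Z)={4,5,6,7,8,9} D(V)={4,5,7}: Z {4,5,6,7,8,9}->{4,5,6}; V {4,5,7}->{5,7}
Constraint 3 (X != Z) on D(X)={6,7,8} D(Z)={4,5,6}: no change
So after all 3 constraints: D(U) = {3,6,7,8,9}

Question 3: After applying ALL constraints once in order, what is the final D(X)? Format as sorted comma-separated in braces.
Answer: {6,7,8}

Derivation:
Constraint 1 (U != V) on D(U)={3,6,7,8,9} D(V)={4,5,7}: no change
Constraint 2 (Z < V) on D(Z)={4,5,6,7,8,9} D(V)={4,5,7}: Z {4,5,6,7,8,9}->{4,5,6}; V {4,5,7}->{5,7}
Constraint 3 (X != Z) on D(X)={6,7,8} D(Z)={4,5,6}: no change
So after all 3 constraints: D(X) = {6,7,8}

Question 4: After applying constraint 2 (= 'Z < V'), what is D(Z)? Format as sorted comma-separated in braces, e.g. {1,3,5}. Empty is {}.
Answer: {4,5,6}

Derivation:
Constraint 1 (U != V) on D(U)={3,6,7,8,9} D(V)={4,5,7}: no change
Constraint 2 (Z < V) on D(Z)={4,5,6,7,8,9} D(V)={4,5,7}: Z {4,5,6,7,8,9}->{4,5,6}; V {4,5,7}->{5,7}
So after constraint 2: D(Z) = {4,5,6}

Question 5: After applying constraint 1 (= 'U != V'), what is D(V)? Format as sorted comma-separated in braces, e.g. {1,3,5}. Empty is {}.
Answer: {4,5,7}

Derivation:
Constraint 1 (U != V) on D(U)={3,6,7,8,9} D(V)={4,5,7}: no change
So after constraint 1: D(V) = {4,5,7}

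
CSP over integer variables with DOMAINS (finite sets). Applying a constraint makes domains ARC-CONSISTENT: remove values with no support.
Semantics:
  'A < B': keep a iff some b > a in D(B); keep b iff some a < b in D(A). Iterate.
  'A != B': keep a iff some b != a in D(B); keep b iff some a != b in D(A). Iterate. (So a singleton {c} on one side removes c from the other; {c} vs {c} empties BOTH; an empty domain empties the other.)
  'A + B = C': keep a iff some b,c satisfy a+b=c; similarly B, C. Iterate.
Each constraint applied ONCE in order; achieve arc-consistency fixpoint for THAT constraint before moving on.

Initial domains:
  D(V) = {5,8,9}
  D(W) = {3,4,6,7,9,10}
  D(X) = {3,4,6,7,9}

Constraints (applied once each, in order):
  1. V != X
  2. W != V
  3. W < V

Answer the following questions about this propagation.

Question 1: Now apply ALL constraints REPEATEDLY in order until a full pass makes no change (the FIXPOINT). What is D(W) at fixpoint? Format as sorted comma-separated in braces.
pass 0 (initial): D(W)={3,4,6,7,9,10}
pass 1: W {3,4,6,7,9,10}->{3,4,6,7}
pass 2: no change
Fixpoint after 2 passes: D(W) = {3,4,6,7}

Answer: {3,4,6,7}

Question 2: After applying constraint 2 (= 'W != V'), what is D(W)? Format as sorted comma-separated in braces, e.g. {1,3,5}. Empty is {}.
Answer: {3,4,6,7,9,10}

Derivation:
Constraint 1 (V != X) on D(V)={5,8,9} D(X)={3,4,6,7,9}: no change
Constraint 2 (W != V) on D(W)={3,4,6,7,9,10} D(V)={5,8,9}: no change
So after constraint 2: D(W) = {3,4,6,7,9,10}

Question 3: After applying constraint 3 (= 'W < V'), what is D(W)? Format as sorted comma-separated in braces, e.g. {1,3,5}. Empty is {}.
Answer: {3,4,6,7}

Derivation:
Constraint 1 (V != X) on D(V)={5,8,9} D(X)={3,4,6,7,9}: no change
Constraint 2 (W != V) on D(W)={3,4,6,7,9,10} D(V)={5,8,9}: no change
Constraint 3 (W < V) on D(W)={3,4,6,7,9,10} D(V)={5,8,9}: W {3,4,6,7,9,10}->{3,4,6,7}
So after constraint 3: D(W) = {3,4,6,7}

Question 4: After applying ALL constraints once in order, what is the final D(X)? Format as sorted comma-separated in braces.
Constraint 1 (V != X) on D(V)={5,8,9} D(X)={3,4,6,7,9}: no change
Constraint 2 (W != V) on D(W)={3,4,6,7,9,10} D(V)={5,8,9}: no change
Constraint 3 (W < V) on D(W)={3,4,6,7,9,10} D(V)={5,8,9}: W {3,4,6,7,9,10}->{3,4,6,7}
So after all 3 constraints: D(X) = {3,4,6,7,9}

Answer: {3,4,6,7,9}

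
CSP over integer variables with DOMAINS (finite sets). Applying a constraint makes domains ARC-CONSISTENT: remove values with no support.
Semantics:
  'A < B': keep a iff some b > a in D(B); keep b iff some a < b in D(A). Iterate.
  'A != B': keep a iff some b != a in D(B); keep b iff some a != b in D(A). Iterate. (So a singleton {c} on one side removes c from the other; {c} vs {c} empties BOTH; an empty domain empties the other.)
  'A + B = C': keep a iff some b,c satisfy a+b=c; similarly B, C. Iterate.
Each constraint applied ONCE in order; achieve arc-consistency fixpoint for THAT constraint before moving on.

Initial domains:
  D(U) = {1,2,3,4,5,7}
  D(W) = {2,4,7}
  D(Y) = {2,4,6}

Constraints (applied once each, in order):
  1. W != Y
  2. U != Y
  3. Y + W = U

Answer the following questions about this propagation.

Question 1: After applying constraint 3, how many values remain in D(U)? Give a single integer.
Constraint 1 (W != Y) on D(W)={2,4,7} D(Y)={2,4,6}: no change
Constraint 2 (U != Y) on D(U)={1,2,3,4,5,7} D(Y)={2,4,6}: no change
Constraint 3 (Y + W = U) on D(Y)={2,4,6} D(W)={2,4,7} D(U)={1,2,3,4,5,7}: Y {2,4,6}->{2}; W {2,4,7}->{2}; U {1,2,3,4,5,7}->{4}
So after constraint 3: D(U)={4}, size = 1

Answer: 1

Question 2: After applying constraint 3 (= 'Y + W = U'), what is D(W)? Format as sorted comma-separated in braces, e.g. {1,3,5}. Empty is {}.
Constraint 1 (W != Y) on D(W)={2,4,7} D(Y)={2,4,6}: no change
Constraint 2 (U != Y) on D(U)={1,2,3,4,5,7} D(Y)={2,4,6}: no change
Constraint 3 (Y + W = U) on D(Y)={2,4,6} D(W)={2,4,7} D(U)={1,2,3,4,5,7}: Y {2,4,6}->{2}; W {2,4,7}->{2}; U {1,2,3,4,5,7}->{4}
So after constraint 3: D(W) = {2}

Answer: {2}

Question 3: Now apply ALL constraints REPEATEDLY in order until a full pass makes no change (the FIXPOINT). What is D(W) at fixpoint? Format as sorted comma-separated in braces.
pass 0 (initial): D(W)={2,4,7}
pass 1: U {1,2,3,4,5,7}->{4}; W {2,4,7}->{2}; Y {2,4,6}->{2}
pass 2: U {4}->{}; W {2}->{}; Y {2}->{}
pass 3: no change
Fixpoint after 3 passes: D(W) = {}

Answer: {}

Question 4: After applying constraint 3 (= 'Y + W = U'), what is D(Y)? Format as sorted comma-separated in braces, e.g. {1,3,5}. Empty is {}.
Answer: {2}

Derivation:
Constraint 1 (W != Y) on D(W)={2,4,7} D(Y)={2,4,6}: no change
Constraint 2 (U != Y) on D(U)={1,2,3,4,5,7} D(Y)={2,4,6}: no change
Constraint 3 (Y + W = U) on D(Y)={2,4,6} D(W)={2,4,7} D(U)={1,2,3,4,5,7}: Y {2,4,6}->{2}; W {2,4,7}->{2}; U {1,2,3,4,5,7}->{4}
So after constraint 3: D(Y) = {2}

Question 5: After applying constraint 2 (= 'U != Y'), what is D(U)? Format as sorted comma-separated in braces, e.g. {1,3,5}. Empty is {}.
Answer: {1,2,3,4,5,7}

Derivation:
Constraint 1 (W != Y) on D(W)={2,4,7} D(Y)={2,4,6}: no change
Constraint 2 (U != Y) on D(U)={1,2,3,4,5,7} D(Y)={2,4,6}: no change
So after constraint 2: D(U) = {1,2,3,4,5,7}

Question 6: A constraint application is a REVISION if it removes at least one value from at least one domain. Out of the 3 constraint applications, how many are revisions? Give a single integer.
Constraint 1 (W != Y) on D(W)={2,4,7} D(Y)={2,4,6}: no change => not a revision
Constraint 2 (U != Y) on D(U)={1,2,3,4,5,7} D(Y)={2,4,6}: no change => not a revision
Constraint 3 (Y + W = U) on D(Y)={2,4,6} D(W)={2,4,7} D(U)={1,2,3,4,5,7}: Y {2,4,6}->{2}; W {2,4,7}->{2}; U {1,2,3,4,5,7}->{4} => REVISION
Total revisions = 1

Answer: 1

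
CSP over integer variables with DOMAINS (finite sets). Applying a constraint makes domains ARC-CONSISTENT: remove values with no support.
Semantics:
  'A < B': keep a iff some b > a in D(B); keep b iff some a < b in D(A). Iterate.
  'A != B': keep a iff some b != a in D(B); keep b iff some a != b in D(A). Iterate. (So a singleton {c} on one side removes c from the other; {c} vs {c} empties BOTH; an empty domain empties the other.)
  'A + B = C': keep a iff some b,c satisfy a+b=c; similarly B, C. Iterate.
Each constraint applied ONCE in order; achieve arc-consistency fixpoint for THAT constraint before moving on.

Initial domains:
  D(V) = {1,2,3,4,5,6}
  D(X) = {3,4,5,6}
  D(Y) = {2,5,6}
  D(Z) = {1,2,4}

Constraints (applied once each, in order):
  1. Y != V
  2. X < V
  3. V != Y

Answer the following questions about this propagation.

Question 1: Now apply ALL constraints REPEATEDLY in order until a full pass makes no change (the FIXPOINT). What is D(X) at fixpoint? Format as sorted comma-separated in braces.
pass 0 (initial): D(X)={3,4,5,6}
pass 1: V {1,2,3,4,5,6}->{4,5,6}; X {3,4,5,6}->{3,4,5}
pass 2: no change
Fixpoint after 2 passes: D(X) = {3,4,5}

Answer: {3,4,5}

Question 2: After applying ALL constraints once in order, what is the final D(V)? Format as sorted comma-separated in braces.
Constraint 1 (Y != V) on D(Y)={2,5,6} D(V)={1,2,3,4,5,6}: no change
Constraint 2 (X < V) on D(X)={3,4,5,6} D(V)={1,2,3,4,5,6}: X {3,4,5,6}->{3,4,5}; V {1,2,3,4,5,6}->{4,5,6}
Constraint 3 (V != Y) on D(V)={4,5,6} D(Y)={2,5,6}: no change
So after all 3 constraints: D(V) = {4,5,6}

Answer: {4,5,6}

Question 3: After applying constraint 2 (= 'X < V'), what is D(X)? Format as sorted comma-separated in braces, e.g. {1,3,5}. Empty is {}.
Answer: {3,4,5}

Derivation:
Constraint 1 (Y != V) on D(Y)={2,5,6} D(V)={1,2,3,4,5,6}: no change
Constraint 2 (X < V) on D(X)={3,4,5,6} D(V)={1,2,3,4,5,6}: X {3,4,5,6}->{3,4,5}; V {1,2,3,4,5,6}->{4,5,6}
So after constraint 2: D(X) = {3,4,5}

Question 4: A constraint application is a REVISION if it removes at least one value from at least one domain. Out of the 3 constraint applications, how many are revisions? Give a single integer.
Answer: 1

Derivation:
Constraint 1 (Y != V) on D(Y)={2,5,6} D(V)={1,2,3,4,5,6}: no change => not a revision
Constraint 2 (X < V) on D(X)={3,4,5,6} D(V)={1,2,3,4,5,6}: X {3,4,5,6}->{3,4,5}; V {1,2,3,4,5,6}->{4,5,6} => REVISION
Constraint 3 (V != Y) on D(V)={4,5,6} D(Y)={2,5,6}: no change => not a revision
Total revisions = 1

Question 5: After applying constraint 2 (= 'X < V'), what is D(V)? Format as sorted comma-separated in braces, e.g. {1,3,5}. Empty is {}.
Answer: {4,5,6}

Derivation:
Constraint 1 (Y != V) on D(Y)={2,5,6} D(V)={1,2,3,4,5,6}: no change
Constraint 2 (X < V) on D(X)={3,4,5,6} D(V)={1,2,3,4,5,6}: X {3,4,5,6}->{3,4,5}; V {1,2,3,4,5,6}->{4,5,6}
So after constraint 2: D(V) = {4,5,6}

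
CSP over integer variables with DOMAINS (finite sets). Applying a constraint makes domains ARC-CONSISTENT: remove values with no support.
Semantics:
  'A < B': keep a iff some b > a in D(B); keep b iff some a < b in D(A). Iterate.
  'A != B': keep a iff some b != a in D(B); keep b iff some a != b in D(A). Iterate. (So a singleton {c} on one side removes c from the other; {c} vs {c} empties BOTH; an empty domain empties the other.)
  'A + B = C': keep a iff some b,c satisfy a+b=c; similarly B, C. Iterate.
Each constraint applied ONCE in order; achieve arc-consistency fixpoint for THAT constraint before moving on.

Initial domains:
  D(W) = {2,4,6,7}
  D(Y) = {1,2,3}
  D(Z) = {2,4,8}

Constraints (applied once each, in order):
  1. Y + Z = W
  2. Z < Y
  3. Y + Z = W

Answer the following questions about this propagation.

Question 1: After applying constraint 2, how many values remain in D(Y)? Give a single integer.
Answer: 1

Derivation:
Constraint 1 (Y + Z = W) on D(Y)={1,2,3} D(Z)={2,4,8} D(W)={2,4,6,7}: Y {1,2,3}->{2,3}; Z {2,4,8}->{2,4}; W {2,4,6,7}->{4,6,7}
Constraint 2 (Z < Y) on D(Z)={2,4} D(Y)={2,3}: Z {2,4}->{2}; Y {2,3}->{3}
So after constraint 2: D(Y)={3}, size = 1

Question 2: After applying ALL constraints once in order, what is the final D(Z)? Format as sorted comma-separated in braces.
Answer: {}

Derivation:
Constraint 1 (Y + Z = W) on D(Y)={1,2,3} D(Z)={2,4,8} D(W)={2,4,6,7}: Y {1,2,3}->{2,3}; Z {2,4,8}->{2,4}; W {2,4,6,7}->{4,6,7}
Constraint 2 (Z < Y) on D(Z)={2,4} D(Y)={2,3}: Z {2,4}->{2}; Y {2,3}->{3}
Constraint 3 (Y + Z = W) on D(Y)={3} D(Z)={2} D(W)={4,6,7}: Y {3}->{}; Z {2}->{}; W {4,6,7}->{}
So after all 3 constraints: D(Z) = {}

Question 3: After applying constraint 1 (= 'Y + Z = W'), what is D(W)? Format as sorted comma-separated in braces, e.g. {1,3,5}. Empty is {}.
Answer: {4,6,7}

Derivation:
Constraint 1 (Y + Z = W) on D(Y)={1,2,3} D(Z)={2,4,8} D(W)={2,4,6,7}: Y {1,2,3}->{2,3}; Z {2,4,8}->{2,4}; W {2,4,6,7}->{4,6,7}
So after constraint 1: D(W) = {4,6,7}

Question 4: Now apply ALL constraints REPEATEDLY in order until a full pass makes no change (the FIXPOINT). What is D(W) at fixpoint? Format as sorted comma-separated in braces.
pass 0 (initial): D(W)={2,4,6,7}
pass 1: W {2,4,6,7}->{}; Y {1,2,3}->{}; Z {2,4,8}->{}
pass 2: no change
Fixpoint after 2 passes: D(W) = {}

Answer: {}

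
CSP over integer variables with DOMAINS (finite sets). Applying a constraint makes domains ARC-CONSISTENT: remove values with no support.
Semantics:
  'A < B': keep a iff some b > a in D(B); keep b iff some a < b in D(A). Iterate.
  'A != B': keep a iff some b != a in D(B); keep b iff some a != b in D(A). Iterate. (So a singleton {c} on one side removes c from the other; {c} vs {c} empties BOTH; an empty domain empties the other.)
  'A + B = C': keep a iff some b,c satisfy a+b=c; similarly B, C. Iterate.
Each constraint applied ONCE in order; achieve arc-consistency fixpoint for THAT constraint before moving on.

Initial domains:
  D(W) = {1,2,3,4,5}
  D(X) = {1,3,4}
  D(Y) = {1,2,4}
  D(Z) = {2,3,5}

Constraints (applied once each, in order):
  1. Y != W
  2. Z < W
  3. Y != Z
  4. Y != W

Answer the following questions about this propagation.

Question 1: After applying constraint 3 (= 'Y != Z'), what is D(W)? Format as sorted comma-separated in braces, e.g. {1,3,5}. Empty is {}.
Answer: {3,4,5}

Derivation:
Constraint 1 (Y != W) on D(Y)={1,2,4} D(W)={1,2,3,4,5}: no change
Constraint 2 (Z < W) on D(Z)={2,3,5} D(W)={1,2,3,4,5}: Z {2,3,5}->{2,3}; W {1,2,3,4,5}->{3,4,5}
Constraint 3 (Y != Z) on D(Y)={1,2,4} D(Z)={2,3}: no change
So after constraint 3: D(W) = {3,4,5}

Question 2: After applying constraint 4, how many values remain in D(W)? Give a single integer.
Answer: 3

Derivation:
Constraint 1 (Y != W) on D(Y)={1,2,4} D(W)={1,2,3,4,5}: no change
Constraint 2 (Z < W) on D(Z)={2,3,5} D(W)={1,2,3,4,5}: Z {2,3,5}->{2,3}; W {1,2,3,4,5}->{3,4,5}
Constraint 3 (Y != Z) on D(Y)={1,2,4} D(Z)={2,3}: no change
Constraint 4 (Y != W) on D(Y)={1,2,4} D(W)={3,4,5}: no change
So after constraint 4: D(W)={3,4,5}, size = 3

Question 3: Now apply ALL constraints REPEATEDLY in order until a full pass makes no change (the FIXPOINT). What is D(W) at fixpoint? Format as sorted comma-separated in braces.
Answer: {3,4,5}

Derivation:
pass 0 (initial): D(W)={1,2,3,4,5}
pass 1: W {1,2,3,4,5}->{3,4,5}; Z {2,3,5}->{2,3}
pass 2: no change
Fixpoint after 2 passes: D(W) = {3,4,5}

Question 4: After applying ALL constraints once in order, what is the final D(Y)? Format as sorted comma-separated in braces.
Constraint 1 (Y != W) on D(Y)={1,2,4} D(W)={1,2,3,4,5}: no change
Constraint 2 (Z < W) on D(Z)={2,3,5} D(W)={1,2,3,4,5}: Z {2,3,5}->{2,3}; W {1,2,3,4,5}->{3,4,5}
Constraint 3 (Y != Z) on D(Y)={1,2,4} D(Z)={2,3}: no change
Constraint 4 (Y != W) on D(Y)={1,2,4} D(W)={3,4,5}: no change
So after all 4 constraints: D(Y) = {1,2,4}

Answer: {1,2,4}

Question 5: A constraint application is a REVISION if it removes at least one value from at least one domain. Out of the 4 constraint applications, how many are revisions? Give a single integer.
Answer: 1

Derivation:
Constraint 1 (Y != W) on D(Y)={1,2,4} D(W)={1,2,3,4,5}: no change => not a revision
Constraint 2 (Z < W) on D(Z)={2,3,5} D(W)={1,2,3,4,5}: Z {2,3,5}->{2,3}; W {1,2,3,4,5}->{3,4,5} => REVISION
Constraint 3 (Y != Z) on D(Y)={1,2,4} D(Z)={2,3}: no change => not a revision
Constraint 4 (Y != W) on D(Y)={1,2,4} D(W)={3,4,5}: no change => not a revision
Total revisions = 1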